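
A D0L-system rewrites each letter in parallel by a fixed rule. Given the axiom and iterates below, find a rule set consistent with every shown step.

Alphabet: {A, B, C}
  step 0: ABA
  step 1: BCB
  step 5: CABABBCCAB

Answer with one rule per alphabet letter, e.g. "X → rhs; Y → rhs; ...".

A->B, B->C, C->AB

  step 0 ⇒ step 1: ABA ⇒ B·C·B
    A ↦ B
    B ↦ C
    C ↦ AB  (constrained at step 1)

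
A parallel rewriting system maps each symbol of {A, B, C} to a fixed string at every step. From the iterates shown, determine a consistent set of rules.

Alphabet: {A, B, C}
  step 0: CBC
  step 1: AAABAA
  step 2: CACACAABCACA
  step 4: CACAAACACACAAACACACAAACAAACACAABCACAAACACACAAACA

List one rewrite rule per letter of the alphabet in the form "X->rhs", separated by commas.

A->CA, B->AB, C->AA

  step 1 ⇒ step 2: AAABAA ⇒ CA·CA·CA·AB·CA·CA
    A ↦ CA
    B ↦ AB
  step 0 ⇒ step 1: CBC ⇒ AA·AB·AA
    C ↦ AA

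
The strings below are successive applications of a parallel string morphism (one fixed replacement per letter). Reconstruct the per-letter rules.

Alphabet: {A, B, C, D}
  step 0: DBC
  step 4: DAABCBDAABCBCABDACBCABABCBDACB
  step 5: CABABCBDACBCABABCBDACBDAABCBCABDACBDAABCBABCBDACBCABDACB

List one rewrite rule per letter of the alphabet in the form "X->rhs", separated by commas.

  step 4 ⇒ step 5: DAABCBDAABCBCABDACBCABABCBDACB ⇒ C·AB·AB·CB·DA·CB·C·AB·AB·CB·DA·CB·DA·AB·CB·C·AB·DA·CB·DA·AB·CB·AB·CB·DA·CB·C·AB·DA·CB
    A ↦ AB
    B ↦ CB
    C ↦ DA
    D ↦ C

A->AB, B->CB, C->DA, D->C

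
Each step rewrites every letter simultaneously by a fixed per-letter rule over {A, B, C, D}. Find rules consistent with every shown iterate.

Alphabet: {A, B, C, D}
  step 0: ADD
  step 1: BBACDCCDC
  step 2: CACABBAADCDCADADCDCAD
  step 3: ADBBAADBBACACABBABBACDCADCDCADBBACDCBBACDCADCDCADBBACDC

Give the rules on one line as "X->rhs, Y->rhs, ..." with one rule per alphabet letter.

  step 2 ⇒ step 3: CACABBAADCDCADADCDCAD ⇒ AD·BBA·AD·BBA·CA·CA·BBA·BBA·CDC·AD·CDC·AD·BBA·CDC·BBA·CDC·AD·CDC·AD·BBA·CDC
    A ↦ BBA
    B ↦ CA
    C ↦ AD
    D ↦ CDC

A->BBA, B->CA, C->AD, D->CDC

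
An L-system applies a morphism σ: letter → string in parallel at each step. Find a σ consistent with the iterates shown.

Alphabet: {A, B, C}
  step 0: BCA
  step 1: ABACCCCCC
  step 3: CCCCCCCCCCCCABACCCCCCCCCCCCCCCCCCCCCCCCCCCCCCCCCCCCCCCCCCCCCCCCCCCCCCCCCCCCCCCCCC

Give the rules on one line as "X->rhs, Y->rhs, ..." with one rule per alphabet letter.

  step 0 ⇒ step 1: BCA ⇒ ABA·CCC·CCC
    A ↦ CCC
    B ↦ ABA
    C ↦ CCC

A->CCC, B->ABA, C->CCC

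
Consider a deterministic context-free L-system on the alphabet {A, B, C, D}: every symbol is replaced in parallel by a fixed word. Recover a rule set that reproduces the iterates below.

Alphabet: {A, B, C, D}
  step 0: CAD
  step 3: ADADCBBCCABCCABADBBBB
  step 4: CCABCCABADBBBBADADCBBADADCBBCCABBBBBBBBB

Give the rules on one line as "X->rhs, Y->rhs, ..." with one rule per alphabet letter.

A->C, B->BB, C->AD, D->CAB

  step 3 ⇒ step 4: ADADCBBCCABCCABADBBBB ⇒ C·CAB·C·CAB·AD·BB·BB·AD·AD·C·BB·AD·AD·C·BB·C·CAB·BB·BB·BB·BB
    A ↦ C
    B ↦ BB
    C ↦ AD
    D ↦ CAB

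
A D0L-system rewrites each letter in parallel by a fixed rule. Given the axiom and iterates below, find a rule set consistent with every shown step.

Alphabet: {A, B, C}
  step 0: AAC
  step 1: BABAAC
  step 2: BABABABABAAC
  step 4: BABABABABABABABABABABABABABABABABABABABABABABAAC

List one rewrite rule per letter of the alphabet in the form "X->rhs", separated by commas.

A->BA, B->BA, C->AC

  step 1 ⇒ step 2: BABAAC ⇒ BA·BA·BA·BA·BA·AC
    A ↦ BA
    B ↦ BA
    C ↦ AC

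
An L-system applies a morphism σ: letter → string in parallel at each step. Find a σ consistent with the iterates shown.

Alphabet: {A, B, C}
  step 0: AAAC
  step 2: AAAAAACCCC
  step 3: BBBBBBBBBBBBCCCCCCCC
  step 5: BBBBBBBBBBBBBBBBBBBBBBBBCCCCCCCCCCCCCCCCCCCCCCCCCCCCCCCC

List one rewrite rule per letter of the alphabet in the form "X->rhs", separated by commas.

  step 2 ⇒ step 3: AAAAAACCCC ⇒ BB·BB·BB·BB·BB·BB·CC·CC·CC·CC
    A ↦ BB
    C ↦ CC
    B ↦ A  (constrained at step 3)

A->BB, B->A, C->CC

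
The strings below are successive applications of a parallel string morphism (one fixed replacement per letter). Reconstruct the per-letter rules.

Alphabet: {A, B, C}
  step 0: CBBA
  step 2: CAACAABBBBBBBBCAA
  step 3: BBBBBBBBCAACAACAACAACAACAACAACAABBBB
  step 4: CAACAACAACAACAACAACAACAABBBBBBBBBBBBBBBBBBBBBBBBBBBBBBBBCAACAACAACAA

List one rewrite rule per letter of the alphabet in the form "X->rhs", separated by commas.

  step 3 ⇒ step 4: BBBBBBBBCAACAACAACAACAACAACAACAABBBB ⇒ CAA·CAA·CAA·CAA·CAA·CAA·CAA·CAA·BB·B·B·BB·B·B·BB·B·B·BB·B·B·BB·B·B·BB·B·B·BB·B·B·BB·B·B·CAA·CAA·CAA·CAA
    A ↦ B
    B ↦ CAA
    C ↦ BB

A->B, B->CAA, C->BB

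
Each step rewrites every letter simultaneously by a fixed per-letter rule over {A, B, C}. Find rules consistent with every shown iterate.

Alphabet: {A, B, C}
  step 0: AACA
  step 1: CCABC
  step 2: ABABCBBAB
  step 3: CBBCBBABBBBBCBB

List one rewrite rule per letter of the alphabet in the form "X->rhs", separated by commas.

A->C, B->BB, C->AB

  step 2 ⇒ step 3: ABABCBBAB ⇒ C·BB·C·BB·AB·BB·BB·C·BB
    A ↦ C
    B ↦ BB
    C ↦ AB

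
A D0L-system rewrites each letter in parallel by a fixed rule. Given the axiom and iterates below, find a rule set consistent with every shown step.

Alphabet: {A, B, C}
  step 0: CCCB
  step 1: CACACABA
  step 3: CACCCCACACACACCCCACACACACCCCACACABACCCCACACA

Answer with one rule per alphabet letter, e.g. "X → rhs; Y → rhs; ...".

A->CCC, B->BA, C->CA

  step 0 ⇒ step 1: CCCB ⇒ CA·CA·CA·BA
    B ↦ BA
    C ↦ CA
    A ↦ CCC  (constrained at step 1)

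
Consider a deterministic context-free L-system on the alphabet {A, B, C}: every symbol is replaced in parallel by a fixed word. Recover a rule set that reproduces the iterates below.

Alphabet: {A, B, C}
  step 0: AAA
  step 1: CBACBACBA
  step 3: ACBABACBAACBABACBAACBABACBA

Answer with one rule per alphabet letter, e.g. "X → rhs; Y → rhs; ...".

  step 0 ⇒ step 1: AAA ⇒ CBA·CBA·CBA
    A ↦ CBA
    B ↦ A  (constrained at step 1)
    C ↦ B  (constrained at step 1)

A->CBA, B->A, C->B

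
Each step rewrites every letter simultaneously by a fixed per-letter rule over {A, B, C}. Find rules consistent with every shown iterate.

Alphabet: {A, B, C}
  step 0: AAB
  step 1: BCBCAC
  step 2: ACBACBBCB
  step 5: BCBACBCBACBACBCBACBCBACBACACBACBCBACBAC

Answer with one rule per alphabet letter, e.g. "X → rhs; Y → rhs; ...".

  step 1 ⇒ step 2: BCBCAC ⇒ AC·B·AC·B·BC·B
    A ↦ BC
    B ↦ AC
    C ↦ B

A->BC, B->AC, C->B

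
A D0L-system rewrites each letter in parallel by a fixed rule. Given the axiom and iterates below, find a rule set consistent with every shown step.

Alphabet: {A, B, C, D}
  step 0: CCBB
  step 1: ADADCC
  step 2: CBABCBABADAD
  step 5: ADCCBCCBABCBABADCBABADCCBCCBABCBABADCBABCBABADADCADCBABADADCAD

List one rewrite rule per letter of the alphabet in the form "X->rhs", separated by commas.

A->CB, B->C, C->AD, D->AB

  step 1 ⇒ step 2: ADADCC ⇒ CB·AB·CB·AB·AD·AD
    A ↦ CB
    C ↦ AD
    D ↦ AB
  step 0 ⇒ step 1: CCBB ⇒ AD·AD·C·C
    B ↦ C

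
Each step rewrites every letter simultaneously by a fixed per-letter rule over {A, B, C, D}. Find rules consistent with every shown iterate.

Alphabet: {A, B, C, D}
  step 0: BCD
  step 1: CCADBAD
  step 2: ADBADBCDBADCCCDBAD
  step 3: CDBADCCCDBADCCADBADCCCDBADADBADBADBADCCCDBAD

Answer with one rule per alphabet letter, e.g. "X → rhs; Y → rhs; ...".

A->CDB, B->CC, C->ADB, D->AD

  step 2 ⇒ step 3: ADBADBCDBADCCCDBAD ⇒ CDB·AD·CC·CDB·AD·CC·ADB·AD·CC·CDB·AD·ADB·ADB·ADB·AD·CC·CDB·AD
    A ↦ CDB
    B ↦ CC
    C ↦ ADB
    D ↦ AD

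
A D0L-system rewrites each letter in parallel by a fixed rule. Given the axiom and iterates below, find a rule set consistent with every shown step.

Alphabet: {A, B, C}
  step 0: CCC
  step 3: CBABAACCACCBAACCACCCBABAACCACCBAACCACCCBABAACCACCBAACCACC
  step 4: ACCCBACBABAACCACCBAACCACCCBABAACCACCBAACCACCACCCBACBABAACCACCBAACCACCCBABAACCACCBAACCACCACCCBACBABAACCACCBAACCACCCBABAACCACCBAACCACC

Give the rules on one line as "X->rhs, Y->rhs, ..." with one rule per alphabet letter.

  step 3 ⇒ step 4: CBABAACCACCBAACCACCCBABAACCACCBAACCACCCBABAACCACCBAACCACC ⇒ ACC·C·BA·C·BA·BA·ACC·ACC·BA·ACC·ACC·C·BA·BA·ACC·ACC·BA·ACC·ACC·ACC·C·BA·C·BA·BA·ACC·ACC·BA·ACC·ACC·C·BA·BA·ACC·ACC·BA·ACC·ACC·ACC·C·BA·C·BA·BA·ACC·ACC·BA·ACC·ACC·C·BA·BA·ACC·ACC·BA·ACC·ACC
    A ↦ BA
    B ↦ C
    C ↦ ACC

A->BA, B->C, C->ACC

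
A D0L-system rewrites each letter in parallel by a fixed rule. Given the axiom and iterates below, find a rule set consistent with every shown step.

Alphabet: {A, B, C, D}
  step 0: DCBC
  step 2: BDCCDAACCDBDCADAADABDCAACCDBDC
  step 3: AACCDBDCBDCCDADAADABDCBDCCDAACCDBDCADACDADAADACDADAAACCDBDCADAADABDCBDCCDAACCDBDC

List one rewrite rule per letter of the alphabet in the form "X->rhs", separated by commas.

A->ADA, B->AAC, C->BDC, D->CD

  step 2 ⇒ step 3: BDCCDAACCDBDCADAADABDCAACCDBDC ⇒ AAC·CD·BDC·BDC·CD·ADA·ADA·BDC·BDC·CD·AAC·CD·BDC·ADA·CD·ADA·ADA·CD·ADA·AAC·CD·BDC·ADA·ADA·BDC·BDC·CD·AAC·CD·BDC
    A ↦ ADA
    B ↦ AAC
    C ↦ BDC
    D ↦ CD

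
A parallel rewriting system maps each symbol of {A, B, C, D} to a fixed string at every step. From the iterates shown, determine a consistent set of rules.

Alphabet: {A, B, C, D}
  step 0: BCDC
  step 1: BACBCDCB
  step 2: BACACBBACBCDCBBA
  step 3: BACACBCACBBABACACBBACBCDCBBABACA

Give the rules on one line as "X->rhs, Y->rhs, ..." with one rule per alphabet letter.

  step 2 ⇒ step 3: BACACBBACBCDCBBA ⇒ BA·CA·CB·CA·CB·BA·BA·CA·CB·BA·CB·CD·CB·BA·BA·CA
    A ↦ CA
    B ↦ BA
    C ↦ CB
    D ↦ CD

A->CA, B->BA, C->CB, D->CD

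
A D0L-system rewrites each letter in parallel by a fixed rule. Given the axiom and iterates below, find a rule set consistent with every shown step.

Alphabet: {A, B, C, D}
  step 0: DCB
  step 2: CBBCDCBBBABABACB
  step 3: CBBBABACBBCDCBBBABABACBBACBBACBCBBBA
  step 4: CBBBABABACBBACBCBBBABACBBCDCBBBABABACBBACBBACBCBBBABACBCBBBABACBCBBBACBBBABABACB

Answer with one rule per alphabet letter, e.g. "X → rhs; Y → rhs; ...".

A->CB, B->BA, C->CBB, D->CD

  step 3 ⇒ step 4: CBBBABACBBCDCBBBABABACBBACBBACBCBBBA ⇒ CBB·BA·BA·BA·CB·BA·CB·CBB·BA·BA·CBB·CD·CBB·BA·BA·BA·CB·BA·CB·BA·CB·CBB·BA·BA·CB·CBB·BA·BA·CB·CBB·BA·CBB·BA·BA·BA·CB
    A ↦ CB
    B ↦ BA
    C ↦ CBB
    D ↦ CD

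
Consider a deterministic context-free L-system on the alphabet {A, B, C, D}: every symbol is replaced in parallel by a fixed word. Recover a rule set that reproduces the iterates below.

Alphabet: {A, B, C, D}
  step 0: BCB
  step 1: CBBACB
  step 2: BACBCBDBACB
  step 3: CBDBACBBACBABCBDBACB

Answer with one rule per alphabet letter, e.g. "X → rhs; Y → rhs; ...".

  step 2 ⇒ step 3: BACBCBDBACB ⇒ CB·D·BA·CB·BA·CB·AB·CB·D·BA·CB
    A ↦ D
    B ↦ CB
    C ↦ BA
    D ↦ AB

A->D, B->CB, C->BA, D->AB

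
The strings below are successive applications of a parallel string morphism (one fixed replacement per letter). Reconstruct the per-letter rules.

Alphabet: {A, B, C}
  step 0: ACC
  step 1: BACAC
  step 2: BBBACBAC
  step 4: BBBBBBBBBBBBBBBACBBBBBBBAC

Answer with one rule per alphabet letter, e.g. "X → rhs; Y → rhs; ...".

A->B, B->BB, C->AC

  step 1 ⇒ step 2: BACAC ⇒ BB·B·AC·B·AC
    A ↦ B
    B ↦ BB
    C ↦ AC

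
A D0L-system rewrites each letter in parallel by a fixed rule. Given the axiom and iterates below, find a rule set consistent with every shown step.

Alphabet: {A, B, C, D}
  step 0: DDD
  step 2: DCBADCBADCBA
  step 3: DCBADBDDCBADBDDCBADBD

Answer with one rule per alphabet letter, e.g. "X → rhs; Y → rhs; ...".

  step 2 ⇒ step 3: DCBADCBADCBA ⇒ DC·BA·DB·D·DC·BA·DB·D·DC·BA·DB·D
    A ↦ D
    B ↦ DB
    C ↦ BA
    D ↦ DC

A->D, B->DB, C->BA, D->DC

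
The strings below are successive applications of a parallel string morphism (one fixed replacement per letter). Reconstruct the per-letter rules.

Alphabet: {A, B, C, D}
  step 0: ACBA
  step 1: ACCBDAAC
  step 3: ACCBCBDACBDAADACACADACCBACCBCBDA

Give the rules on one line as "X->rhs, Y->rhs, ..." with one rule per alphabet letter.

  step 0 ⇒ step 1: ACBA ⇒ AC·CB·DA·AC
    A ↦ AC
    B ↦ DA
    C ↦ CB
    D ↦ AD  (constrained at step 1)

A->AC, B->DA, C->CB, D->AD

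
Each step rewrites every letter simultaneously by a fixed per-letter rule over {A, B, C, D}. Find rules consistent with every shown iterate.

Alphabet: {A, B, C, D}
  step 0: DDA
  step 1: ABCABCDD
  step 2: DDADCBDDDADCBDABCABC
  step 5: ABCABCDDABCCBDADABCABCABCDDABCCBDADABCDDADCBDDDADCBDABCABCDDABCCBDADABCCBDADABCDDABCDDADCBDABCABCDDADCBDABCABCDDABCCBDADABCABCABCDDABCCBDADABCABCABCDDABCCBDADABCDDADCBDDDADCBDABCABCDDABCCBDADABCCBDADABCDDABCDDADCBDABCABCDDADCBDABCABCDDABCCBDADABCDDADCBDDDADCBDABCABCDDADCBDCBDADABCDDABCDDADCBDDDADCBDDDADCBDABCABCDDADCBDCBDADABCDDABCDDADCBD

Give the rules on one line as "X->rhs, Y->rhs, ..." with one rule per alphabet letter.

  step 1 ⇒ step 2: ABCABCDD ⇒ DD·AD·CBD·DD·AD·CBD·ABC·ABC
    A ↦ DD
    B ↦ AD
    C ↦ CBD
    D ↦ ABC

A->DD, B->AD, C->CBD, D->ABC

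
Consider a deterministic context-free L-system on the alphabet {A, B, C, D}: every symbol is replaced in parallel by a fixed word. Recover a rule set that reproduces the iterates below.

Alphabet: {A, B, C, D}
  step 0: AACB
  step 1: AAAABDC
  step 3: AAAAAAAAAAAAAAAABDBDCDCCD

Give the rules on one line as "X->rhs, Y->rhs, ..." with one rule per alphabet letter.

A->AA, B->C, C->BD, D->CD

  step 0 ⇒ step 1: AACB ⇒ AA·AA·BD·C
    A ↦ AA
    B ↦ C
    C ↦ BD
    D ↦ CD  (constrained at step 1)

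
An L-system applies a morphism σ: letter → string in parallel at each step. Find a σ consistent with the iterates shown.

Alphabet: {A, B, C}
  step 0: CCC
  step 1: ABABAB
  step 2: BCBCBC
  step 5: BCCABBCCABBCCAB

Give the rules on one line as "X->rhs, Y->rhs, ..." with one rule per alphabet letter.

  step 1 ⇒ step 2: ABABAB ⇒ B·C·B·C·B·C
    A ↦ B
    B ↦ C
  step 0 ⇒ step 1: CCC ⇒ AB·AB·AB
    C ↦ AB

A->B, B->C, C->AB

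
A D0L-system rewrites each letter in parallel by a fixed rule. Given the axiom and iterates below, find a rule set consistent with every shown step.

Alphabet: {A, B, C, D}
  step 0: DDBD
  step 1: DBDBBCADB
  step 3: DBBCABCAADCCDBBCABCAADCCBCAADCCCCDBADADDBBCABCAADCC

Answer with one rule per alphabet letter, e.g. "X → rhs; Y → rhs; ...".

  step 0 ⇒ step 1: DDBD ⇒ DB·DB·BCA·DB
    B ↦ BCA
    D ↦ DB
    A ↦ CC  (constrained at step 1)
    C ↦ AD  (constrained at step 1)

A->CC, B->BCA, C->AD, D->DB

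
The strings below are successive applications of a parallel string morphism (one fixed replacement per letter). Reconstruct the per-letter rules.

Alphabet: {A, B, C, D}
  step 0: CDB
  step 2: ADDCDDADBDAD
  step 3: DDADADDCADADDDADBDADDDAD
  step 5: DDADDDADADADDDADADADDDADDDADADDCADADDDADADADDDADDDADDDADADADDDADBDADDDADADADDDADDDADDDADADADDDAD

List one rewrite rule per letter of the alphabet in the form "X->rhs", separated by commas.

A->DD, B->BD, C->DC, D->AD

  step 2 ⇒ step 3: ADDCDDADBDAD ⇒ DD·AD·AD·DC·AD·AD·DD·AD·BD·AD·DD·AD
    A ↦ DD
    B ↦ BD
    C ↦ DC
    D ↦ AD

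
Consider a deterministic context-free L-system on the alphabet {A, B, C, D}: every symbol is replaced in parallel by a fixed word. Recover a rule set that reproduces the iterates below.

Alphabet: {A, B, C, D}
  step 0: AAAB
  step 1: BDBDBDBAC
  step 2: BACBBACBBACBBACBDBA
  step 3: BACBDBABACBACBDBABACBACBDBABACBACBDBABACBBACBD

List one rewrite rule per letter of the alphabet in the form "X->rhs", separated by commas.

  step 2 ⇒ step 3: BACBBACBBACBBACBDBA ⇒ BAC·BD·BA·BAC·BAC·BD·BA·BAC·BAC·BD·BA·BAC·BAC·BD·BA·BAC·B·BAC·BD
    A ↦ BD
    B ↦ BAC
    C ↦ BA
    D ↦ B

A->BD, B->BAC, C->BA, D->B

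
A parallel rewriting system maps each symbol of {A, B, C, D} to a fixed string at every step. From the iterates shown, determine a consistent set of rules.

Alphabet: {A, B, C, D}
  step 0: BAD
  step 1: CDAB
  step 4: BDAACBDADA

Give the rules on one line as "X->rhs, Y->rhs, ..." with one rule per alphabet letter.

A->DA, B->C, C->A, D->B

  step 0 ⇒ step 1: BAD ⇒ C·DA·B
    A ↦ DA
    B ↦ C
    D ↦ B
    C ↦ A  (constrained at step 1)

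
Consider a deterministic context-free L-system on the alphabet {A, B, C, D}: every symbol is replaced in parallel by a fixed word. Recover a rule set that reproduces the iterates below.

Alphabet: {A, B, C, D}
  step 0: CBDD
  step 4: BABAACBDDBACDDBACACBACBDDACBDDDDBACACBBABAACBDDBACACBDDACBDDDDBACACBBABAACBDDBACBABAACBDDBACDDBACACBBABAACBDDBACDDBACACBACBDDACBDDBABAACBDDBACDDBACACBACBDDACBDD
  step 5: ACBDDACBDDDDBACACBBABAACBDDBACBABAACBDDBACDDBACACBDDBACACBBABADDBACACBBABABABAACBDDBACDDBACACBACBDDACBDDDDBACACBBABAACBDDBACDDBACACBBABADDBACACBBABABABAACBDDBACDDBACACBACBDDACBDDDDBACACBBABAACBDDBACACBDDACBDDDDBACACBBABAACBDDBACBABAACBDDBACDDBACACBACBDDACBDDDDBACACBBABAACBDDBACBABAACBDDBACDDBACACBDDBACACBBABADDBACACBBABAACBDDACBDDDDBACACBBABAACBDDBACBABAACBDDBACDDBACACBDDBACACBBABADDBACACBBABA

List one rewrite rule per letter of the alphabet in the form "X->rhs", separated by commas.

  step 4 ⇒ step 5: BABAACBDDBACDDBACACBACBDDACBDDDDBACACBBABAACBDDBACACBDDACBDDDDBACACBBABAACBDDBACBABAACBDDBACDDBACACBBABAACBDDBACDDBACACBACBDDACBDDBABAACBDDBACDDBACACBACBDDACBDD ⇒ ACB·DD·ACB·DD·DD·BAC·ACB·BA·BA·ACB·DD·BAC·BA·BA·ACB·DD·BAC·DD·BAC·ACB·DD·BAC·ACB·BA·BA·DD·BAC·ACB·BA·BA·BA·BA·ACB·DD·BAC·DD·BAC·ACB·ACB·DD·ACB·DD·DD·BAC·ACB·BA·BA·ACB·DD·BAC·DD·BAC·ACB·BA·BA·DD·BAC·ACB·BA·BA·BA·BA·ACB·DD·BAC·DD·BAC·ACB·ACB·DD·ACB·DD·DD·BAC·ACB·BA·BA·ACB·DD·BAC·ACB·DD·ACB·DD·DD·BAC·ACB·BA·BA·ACB·DD·BAC·BA·BA·ACB·DD·BAC·DD·BAC·ACB·ACB·DD·ACB·DD·DD·BAC·ACB·BA·BA·ACB·DD·BAC·BA·BA·ACB·DD·BAC·DD·BAC·ACB·DD·BAC·ACB·BA·BA·DD·BAC·ACB·BA·BA·ACB·DD·ACB·DD·DD·BAC·ACB·BA·BA·ACB·DD·BAC·BA·BA·ACB·DD·BAC·DD·BAC·ACB·DD·BAC·ACB·BA·BA·DD·BAC·ACB·BA·BA
    A ↦ DD
    B ↦ ACB
    C ↦ BAC
    D ↦ BA

A->DD, B->ACB, C->BAC, D->BA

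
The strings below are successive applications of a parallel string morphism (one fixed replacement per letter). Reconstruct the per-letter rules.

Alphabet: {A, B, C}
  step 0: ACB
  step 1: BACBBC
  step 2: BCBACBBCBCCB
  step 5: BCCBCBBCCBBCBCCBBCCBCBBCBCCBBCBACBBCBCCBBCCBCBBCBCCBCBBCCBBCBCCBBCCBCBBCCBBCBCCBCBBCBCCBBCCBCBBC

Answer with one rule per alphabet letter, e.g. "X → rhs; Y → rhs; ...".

  step 1 ⇒ step 2: BACBBC ⇒ BC·BA·CB·BC·BC·CB
    A ↦ BA
    B ↦ BC
    C ↦ CB

A->BA, B->BC, C->CB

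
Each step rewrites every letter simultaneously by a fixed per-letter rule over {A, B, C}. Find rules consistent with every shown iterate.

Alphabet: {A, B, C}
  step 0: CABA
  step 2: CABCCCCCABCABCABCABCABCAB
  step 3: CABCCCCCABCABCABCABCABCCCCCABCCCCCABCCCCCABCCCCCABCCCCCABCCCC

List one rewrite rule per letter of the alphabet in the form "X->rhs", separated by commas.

  step 2 ⇒ step 3: CABCCCCCABCABCABCABCABCAB ⇒ CAB·CC·CC·CAB·CAB·CAB·CAB·CAB·CC·CC·CAB·CC·CC·CAB·CC·CC·CAB·CC·CC·CAB·CC·CC·CAB·CC·CC
    A ↦ CC
    B ↦ CC
    C ↦ CAB

A->CC, B->CC, C->CAB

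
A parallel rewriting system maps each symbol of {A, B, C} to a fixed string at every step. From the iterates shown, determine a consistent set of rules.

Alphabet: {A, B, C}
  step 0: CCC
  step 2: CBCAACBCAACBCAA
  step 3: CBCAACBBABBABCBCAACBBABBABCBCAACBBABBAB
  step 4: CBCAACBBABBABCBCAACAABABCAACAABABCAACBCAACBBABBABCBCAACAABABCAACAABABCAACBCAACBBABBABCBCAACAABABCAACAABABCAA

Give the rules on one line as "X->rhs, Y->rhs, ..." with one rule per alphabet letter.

A->BAB, B->CAA, C->CB

  step 3 ⇒ step 4: CBCAACBBABBABCBCAACBBABBABCBCAACBBABBAB ⇒ CB·CAA·CB·BAB·BAB·CB·CAA·CAA·BAB·CAA·CAA·BAB·CAA·CB·CAA·CB·BAB·BAB·CB·CAA·CAA·BAB·CAA·CAA·BAB·CAA·CB·CAA·CB·BAB·BAB·CB·CAA·CAA·BAB·CAA·CAA·BAB·CAA
    A ↦ BAB
    B ↦ CAA
    C ↦ CB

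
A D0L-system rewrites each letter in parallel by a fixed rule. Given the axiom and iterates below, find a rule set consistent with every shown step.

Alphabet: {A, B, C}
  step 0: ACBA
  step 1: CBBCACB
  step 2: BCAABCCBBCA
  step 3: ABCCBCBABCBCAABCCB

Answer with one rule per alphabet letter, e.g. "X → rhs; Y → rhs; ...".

  step 2 ⇒ step 3: BCAABCCBBCA ⇒ A·BC·CB·CB·A·BC·BC·A·A·BC·CB
    A ↦ CB
    B ↦ A
    C ↦ BC

A->CB, B->A, C->BC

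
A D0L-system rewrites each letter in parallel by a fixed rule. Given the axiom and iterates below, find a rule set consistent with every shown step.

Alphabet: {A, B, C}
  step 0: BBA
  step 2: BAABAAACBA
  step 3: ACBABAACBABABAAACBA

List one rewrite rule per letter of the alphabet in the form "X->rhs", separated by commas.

A->BA, B->AC, C->A

  step 2 ⇒ step 3: BAABAAACBA ⇒ AC·BA·BA·AC·BA·BA·BA·A·AC·BA
    A ↦ BA
    B ↦ AC
    C ↦ A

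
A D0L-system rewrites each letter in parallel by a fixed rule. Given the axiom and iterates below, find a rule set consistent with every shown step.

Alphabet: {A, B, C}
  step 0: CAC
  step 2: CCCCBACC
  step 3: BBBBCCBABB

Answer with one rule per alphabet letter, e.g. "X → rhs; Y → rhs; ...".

  step 2 ⇒ step 3: CCCCBACC ⇒ B·B·B·B·CC·BA·B·B
    A ↦ BA
    B ↦ CC
    C ↦ B

A->BA, B->CC, C->B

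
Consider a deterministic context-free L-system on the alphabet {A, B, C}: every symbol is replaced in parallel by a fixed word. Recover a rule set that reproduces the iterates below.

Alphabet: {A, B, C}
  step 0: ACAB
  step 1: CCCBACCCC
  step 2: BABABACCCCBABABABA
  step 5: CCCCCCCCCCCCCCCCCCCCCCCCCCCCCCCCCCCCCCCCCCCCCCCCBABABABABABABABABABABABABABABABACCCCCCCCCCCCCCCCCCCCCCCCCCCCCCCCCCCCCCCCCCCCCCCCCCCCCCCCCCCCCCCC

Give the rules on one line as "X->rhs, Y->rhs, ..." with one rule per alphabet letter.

  step 1 ⇒ step 2: CCCBACCCC ⇒ BA·BA·BA·C·CCC·BA·BA·BA·BA
    A ↦ CCC
    B ↦ C
    C ↦ BA

A->CCC, B->C, C->BA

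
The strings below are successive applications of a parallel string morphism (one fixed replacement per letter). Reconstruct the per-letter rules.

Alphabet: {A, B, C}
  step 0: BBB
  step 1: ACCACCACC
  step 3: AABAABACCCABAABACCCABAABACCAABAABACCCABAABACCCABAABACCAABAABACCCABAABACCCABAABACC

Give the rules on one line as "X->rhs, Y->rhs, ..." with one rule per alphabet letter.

  step 0 ⇒ step 1: BBB ⇒ ACC·ACC·ACC
    B ↦ ACC
    A ↦ AAB  (constrained at step 1)
    C ↦ CAB  (constrained at step 1)

A->AAB, B->ACC, C->CAB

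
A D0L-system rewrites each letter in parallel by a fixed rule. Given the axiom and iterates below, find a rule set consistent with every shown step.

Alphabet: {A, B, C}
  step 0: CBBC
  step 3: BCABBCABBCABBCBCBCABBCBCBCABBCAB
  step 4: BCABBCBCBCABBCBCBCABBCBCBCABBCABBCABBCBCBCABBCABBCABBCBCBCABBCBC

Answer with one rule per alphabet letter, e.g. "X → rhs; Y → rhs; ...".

  step 3 ⇒ step 4: BCABBCABBCABBCBCBCABBCBCBCABBCAB ⇒ BC·AB·BC·BC·BC·AB·BC·BC·BC·AB·BC·BC·BC·AB·BC·AB·BC·AB·BC·BC·BC·AB·BC·AB·BC·AB·BC·BC·BC·AB·BC·BC
    A ↦ BC
    B ↦ BC
    C ↦ AB

A->BC, B->BC, C->AB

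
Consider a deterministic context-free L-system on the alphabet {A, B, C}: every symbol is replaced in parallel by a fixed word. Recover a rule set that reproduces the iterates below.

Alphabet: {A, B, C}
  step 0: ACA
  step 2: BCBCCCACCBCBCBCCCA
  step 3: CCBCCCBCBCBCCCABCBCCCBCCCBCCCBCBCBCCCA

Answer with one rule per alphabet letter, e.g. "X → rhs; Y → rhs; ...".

A->CCA, B->CC, C->BC

  step 2 ⇒ step 3: BCBCCCACCBCBCBCCCA ⇒ CC·BC·CC·BC·BC·BC·CCA·BC·BC·CC·BC·CC·BC·CC·BC·BC·BC·CCA
    A ↦ CCA
    B ↦ CC
    C ↦ BC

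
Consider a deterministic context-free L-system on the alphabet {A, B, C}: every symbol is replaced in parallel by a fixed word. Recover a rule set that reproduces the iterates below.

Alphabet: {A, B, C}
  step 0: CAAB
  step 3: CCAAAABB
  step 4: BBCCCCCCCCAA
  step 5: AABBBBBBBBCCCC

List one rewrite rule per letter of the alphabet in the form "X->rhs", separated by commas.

  step 4 ⇒ step 5: BBCCCCCCCCAA ⇒ A·A·B·B·B·B·B·B·B·B·CC·CC
    A ↦ CC
    B ↦ A
    C ↦ B

A->CC, B->A, C->B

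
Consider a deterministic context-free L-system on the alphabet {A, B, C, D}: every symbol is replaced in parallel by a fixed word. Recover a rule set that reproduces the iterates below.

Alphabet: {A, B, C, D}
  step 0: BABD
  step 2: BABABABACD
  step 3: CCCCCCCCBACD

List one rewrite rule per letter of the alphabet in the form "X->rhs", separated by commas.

A->C, B->C, C->BA, D->CD

  step 2 ⇒ step 3: BABABABACD ⇒ C·C·C·C·C·C·C·C·BA·CD
    A ↦ C
    B ↦ C
    C ↦ BA
    D ↦ CD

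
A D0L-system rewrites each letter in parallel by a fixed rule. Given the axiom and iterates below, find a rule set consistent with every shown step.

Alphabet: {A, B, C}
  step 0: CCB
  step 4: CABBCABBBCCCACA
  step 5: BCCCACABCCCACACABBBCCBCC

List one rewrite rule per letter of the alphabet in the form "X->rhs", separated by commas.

A->CC, B->CA, C->B

  step 4 ⇒ step 5: CABBCABBBCCCACA ⇒ B·CC·CA·CA·B·CC·CA·CA·CA·B·B·B·CC·B·CC
    A ↦ CC
    B ↦ CA
    C ↦ B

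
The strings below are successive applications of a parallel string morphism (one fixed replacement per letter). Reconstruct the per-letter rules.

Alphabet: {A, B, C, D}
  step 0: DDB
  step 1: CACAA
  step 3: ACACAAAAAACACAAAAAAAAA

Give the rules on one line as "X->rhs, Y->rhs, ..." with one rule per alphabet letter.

A->AA, B->A, C->BDD, D->CA

  step 0 ⇒ step 1: DDB ⇒ CA·CA·A
    B ↦ A
    D ↦ CA
    A ↦ AA  (constrained at step 1)
    C ↦ BDD  (constrained at step 1)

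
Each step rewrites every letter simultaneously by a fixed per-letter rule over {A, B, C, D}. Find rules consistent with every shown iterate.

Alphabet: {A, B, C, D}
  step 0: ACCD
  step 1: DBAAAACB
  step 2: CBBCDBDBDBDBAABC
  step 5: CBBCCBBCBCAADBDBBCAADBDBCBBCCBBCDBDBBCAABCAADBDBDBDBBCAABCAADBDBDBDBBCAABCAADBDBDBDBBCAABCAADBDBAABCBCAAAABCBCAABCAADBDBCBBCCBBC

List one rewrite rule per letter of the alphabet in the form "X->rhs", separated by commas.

  step 1 ⇒ step 2: DBAAAACB ⇒ CB·BC·DB·DB·DB·DB·AA·BC
    A ↦ DB
    B ↦ BC
    C ↦ AA
    D ↦ CB

A->DB, B->BC, C->AA, D->CB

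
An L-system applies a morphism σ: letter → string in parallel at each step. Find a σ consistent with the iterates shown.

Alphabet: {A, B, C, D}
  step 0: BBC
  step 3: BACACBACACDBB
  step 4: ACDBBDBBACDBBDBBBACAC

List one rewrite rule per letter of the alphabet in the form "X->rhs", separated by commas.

  step 3 ⇒ step 4: BACACBACACDBB ⇒ AC·DB·B·DB·B·AC·DB·B·DB·B·B·AC·AC
    A ↦ DB
    B ↦ AC
    C ↦ B
    D ↦ B

A->DB, B->AC, C->B, D->B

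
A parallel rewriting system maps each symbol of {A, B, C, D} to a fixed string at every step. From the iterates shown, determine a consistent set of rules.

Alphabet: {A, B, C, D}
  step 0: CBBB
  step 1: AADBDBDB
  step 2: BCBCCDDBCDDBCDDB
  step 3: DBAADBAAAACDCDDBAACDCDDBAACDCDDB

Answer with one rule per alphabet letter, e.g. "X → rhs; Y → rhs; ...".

A->BC, B->DB, C->AA, D->CD

  step 2 ⇒ step 3: BCBCCDDBCDDBCDDB ⇒ DB·AA·DB·AA·AA·CD·CD·DB·AA·CD·CD·DB·AA·CD·CD·DB
    B ↦ DB
    C ↦ AA
    D ↦ CD
  step 1 ⇒ step 2: AADBDBDB ⇒ BC·BC·CD·DB·CD·DB·CD·DB
    A ↦ BC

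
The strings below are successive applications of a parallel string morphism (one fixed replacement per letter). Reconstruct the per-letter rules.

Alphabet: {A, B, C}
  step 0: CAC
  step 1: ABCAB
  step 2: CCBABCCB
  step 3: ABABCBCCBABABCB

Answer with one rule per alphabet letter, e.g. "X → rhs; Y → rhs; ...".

A->C, B->CB, C->AB

  step 2 ⇒ step 3: CCBABCCB ⇒ AB·AB·CB·C·CB·AB·AB·CB
    A ↦ C
    B ↦ CB
    C ↦ AB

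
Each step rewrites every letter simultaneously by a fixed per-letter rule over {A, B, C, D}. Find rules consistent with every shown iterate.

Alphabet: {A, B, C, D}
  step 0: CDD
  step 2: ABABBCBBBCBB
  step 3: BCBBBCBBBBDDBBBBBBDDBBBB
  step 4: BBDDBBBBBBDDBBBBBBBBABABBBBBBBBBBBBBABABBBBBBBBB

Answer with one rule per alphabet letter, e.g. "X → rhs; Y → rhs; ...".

  step 3 ⇒ step 4: BCBBBCBBBBDDBBBBBBDDBBBB ⇒ BB·DD·BB·BB·BB·DD·BB·BB·BB·BB·AB·AB·BB·BB·BB·BB·BB·BB·AB·AB·BB·BB·BB·BB
    B ↦ BB
    C ↦ DD
    D ↦ AB
  step 2 ⇒ step 3: ABABBCBBBCBB ⇒ BC·BB·BC·BB·BB·DD·BB·BB·BB·DD·BB·BB
    A ↦ BC

A->BC, B->BB, C->DD, D->AB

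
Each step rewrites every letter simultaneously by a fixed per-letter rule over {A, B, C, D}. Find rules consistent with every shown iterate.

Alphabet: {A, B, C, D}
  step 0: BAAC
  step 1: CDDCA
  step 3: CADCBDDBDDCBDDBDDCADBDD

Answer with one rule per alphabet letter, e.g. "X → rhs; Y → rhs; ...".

  step 0 ⇒ step 1: BAAC ⇒ C·D·D·CA
    A ↦ D
    B ↦ C
    C ↦ CA
    D ↦ BDD  (constrained at step 1)

A->D, B->C, C->CA, D->BDD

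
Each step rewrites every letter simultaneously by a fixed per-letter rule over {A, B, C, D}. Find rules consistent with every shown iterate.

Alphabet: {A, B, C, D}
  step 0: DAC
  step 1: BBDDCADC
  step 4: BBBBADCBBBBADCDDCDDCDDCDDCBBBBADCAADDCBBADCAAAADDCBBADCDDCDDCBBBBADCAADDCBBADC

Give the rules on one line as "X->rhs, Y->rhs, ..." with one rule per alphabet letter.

A->DDC, B->A, C->ADC, D->BB

  step 0 ⇒ step 1: DAC ⇒ BB·DDC·ADC
    A ↦ DDC
    C ↦ ADC
    D ↦ BB
    B ↦ A  (constrained at step 1)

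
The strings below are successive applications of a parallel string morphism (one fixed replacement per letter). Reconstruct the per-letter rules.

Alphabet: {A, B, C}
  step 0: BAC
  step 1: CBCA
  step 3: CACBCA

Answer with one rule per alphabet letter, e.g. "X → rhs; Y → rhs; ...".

  step 0 ⇒ step 1: BAC ⇒ CB·C·A
    A ↦ C
    B ↦ CB
    C ↦ A

A->C, B->CB, C->A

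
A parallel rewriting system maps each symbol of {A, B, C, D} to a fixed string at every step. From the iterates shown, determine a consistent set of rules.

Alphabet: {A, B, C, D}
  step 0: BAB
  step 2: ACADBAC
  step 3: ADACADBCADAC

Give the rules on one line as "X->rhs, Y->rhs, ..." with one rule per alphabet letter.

A->AD, B->C, C->AC, D->B

  step 2 ⇒ step 3: ACADBAC ⇒ AD·AC·AD·B·C·AD·AC
    A ↦ AD
    B ↦ C
    C ↦ AC
    D ↦ B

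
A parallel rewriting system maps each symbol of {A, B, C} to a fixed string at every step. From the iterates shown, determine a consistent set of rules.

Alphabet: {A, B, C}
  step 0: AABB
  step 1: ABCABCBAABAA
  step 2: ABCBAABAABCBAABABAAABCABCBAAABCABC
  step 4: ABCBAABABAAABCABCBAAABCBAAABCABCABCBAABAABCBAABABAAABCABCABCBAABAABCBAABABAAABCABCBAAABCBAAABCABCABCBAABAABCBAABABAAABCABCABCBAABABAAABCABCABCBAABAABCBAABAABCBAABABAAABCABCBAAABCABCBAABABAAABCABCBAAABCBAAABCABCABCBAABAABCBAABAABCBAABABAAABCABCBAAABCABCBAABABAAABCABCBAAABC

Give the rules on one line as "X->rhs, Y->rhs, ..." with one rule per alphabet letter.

A->ABC, B->BAA, C->BA

  step 1 ⇒ step 2: ABCABCBAABAA ⇒ ABC·BAA·BA·ABC·BAA·BA·BAA·ABC·ABC·BAA·ABC·ABC
    A ↦ ABC
    B ↦ BAA
    C ↦ BA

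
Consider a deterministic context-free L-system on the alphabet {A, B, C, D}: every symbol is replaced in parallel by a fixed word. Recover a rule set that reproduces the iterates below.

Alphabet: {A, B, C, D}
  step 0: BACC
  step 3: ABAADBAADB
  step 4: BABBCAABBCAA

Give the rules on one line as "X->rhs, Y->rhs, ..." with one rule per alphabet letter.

A->B, B->A, C->AD, D->CA

  step 3 ⇒ step 4: ABAADBAADB ⇒ B·A·B·B·CA·A·B·B·CA·A
    A ↦ B
    B ↦ A
    D ↦ CA
    C ↦ AD  (constrained at step 0)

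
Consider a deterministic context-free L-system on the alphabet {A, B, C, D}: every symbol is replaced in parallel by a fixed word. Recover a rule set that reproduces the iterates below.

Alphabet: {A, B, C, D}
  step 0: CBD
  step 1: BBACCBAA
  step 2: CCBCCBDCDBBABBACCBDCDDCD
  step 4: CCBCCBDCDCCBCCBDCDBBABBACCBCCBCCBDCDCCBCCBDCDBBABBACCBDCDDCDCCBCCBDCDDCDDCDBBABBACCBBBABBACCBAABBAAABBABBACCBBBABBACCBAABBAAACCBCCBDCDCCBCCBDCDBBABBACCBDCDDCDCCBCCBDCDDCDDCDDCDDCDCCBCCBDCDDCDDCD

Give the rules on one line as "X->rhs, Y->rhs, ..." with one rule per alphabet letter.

A->DCD, B->CCB, C->BBA, D->AA

  step 1 ⇒ step 2: BBACCBAA ⇒ CCB·CCB·DCD·BBA·BBA·CCB·DCD·DCD
    A ↦ DCD
    B ↦ CCB
    C ↦ BBA
  step 0 ⇒ step 1: CBD ⇒ BBA·CCB·AA
    D ↦ AA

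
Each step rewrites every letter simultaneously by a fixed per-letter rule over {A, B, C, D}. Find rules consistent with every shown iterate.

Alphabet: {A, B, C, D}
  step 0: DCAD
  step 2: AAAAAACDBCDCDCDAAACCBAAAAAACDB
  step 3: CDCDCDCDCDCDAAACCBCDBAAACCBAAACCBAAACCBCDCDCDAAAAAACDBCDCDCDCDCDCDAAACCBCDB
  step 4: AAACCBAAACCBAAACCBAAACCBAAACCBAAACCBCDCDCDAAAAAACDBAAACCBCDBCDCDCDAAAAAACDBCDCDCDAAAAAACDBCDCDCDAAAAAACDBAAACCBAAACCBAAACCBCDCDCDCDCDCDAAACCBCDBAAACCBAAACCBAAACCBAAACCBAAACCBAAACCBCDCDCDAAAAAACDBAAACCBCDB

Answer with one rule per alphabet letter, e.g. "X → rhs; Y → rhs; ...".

  step 3 ⇒ step 4: CDCDCDCDCDCDAAACCBCDBAAACCBAAACCBAAACCBCDCDCDAAAAAACDBCDCDCDCDCDCDAAACCBCDB ⇒ AAA·CCB·AAA·CCB·AAA·CCB·AAA·CCB·AAA·CCB·AAA·CCB·CD·CD·CD·AAA·AAA·CDB·AAA·CCB·CDB·CD·CD·CD·AAA·AAA·CDB·CD·CD·CD·AAA·AAA·CDB·CD·CD·CD·AAA·AAA·CDB·AAA·CCB·AAA·CCB·AAA·CCB·CD·CD·CD·CD·CD·CD·AAA·CCB·CDB·AAA·CCB·AAA·CCB·AAA·CCB·AAA·CCB·AAA·CCB·AAA·CCB·CD·CD·CD·AAA·AAA·CDB·AAA·CCB·CDB
    A ↦ CD
    B ↦ CDB
    C ↦ AAA
    D ↦ CCB

A->CD, B->CDB, C->AAA, D->CCB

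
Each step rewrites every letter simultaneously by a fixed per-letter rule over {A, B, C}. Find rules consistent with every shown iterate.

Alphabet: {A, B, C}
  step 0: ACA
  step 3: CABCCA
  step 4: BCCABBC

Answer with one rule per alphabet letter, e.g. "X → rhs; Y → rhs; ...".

  step 3 ⇒ step 4: CABCCA ⇒ B·C·CA·B·B·C
    A ↦ C
    B ↦ CA
    C ↦ B

A->C, B->CA, C->B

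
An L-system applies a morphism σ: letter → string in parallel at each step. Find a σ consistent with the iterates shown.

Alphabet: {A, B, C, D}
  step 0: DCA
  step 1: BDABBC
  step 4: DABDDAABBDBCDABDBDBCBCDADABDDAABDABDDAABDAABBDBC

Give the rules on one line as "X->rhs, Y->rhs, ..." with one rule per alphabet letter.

  step 0 ⇒ step 1: DCA ⇒ BD·AB·BC
    A ↦ BC
    C ↦ AB
    D ↦ BD
    B ↦ DA  (constrained at step 1)

A->BC, B->DA, C->AB, D->BD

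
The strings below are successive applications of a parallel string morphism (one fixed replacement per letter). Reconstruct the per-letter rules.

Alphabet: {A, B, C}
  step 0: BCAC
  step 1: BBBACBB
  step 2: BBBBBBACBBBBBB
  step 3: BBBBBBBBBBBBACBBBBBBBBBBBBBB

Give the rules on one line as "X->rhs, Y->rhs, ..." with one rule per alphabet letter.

A->ACB, B->BB, C->B

  step 2 ⇒ step 3: BBBBBBACBBBBBB ⇒ BB·BB·BB·BB·BB·BB·ACB·B·BB·BB·BB·BB·BB·BB
    A ↦ ACB
    B ↦ BB
    C ↦ B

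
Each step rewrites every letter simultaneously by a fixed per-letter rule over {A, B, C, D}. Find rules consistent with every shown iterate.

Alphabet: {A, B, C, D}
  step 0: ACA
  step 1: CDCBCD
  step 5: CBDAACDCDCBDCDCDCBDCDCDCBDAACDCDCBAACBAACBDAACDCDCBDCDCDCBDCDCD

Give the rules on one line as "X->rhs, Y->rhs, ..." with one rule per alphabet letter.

  step 0 ⇒ step 1: ACA ⇒ CD·CB·CD
    A ↦ CD
    C ↦ CB
    B ↦ D  (constrained at step 1)
    D ↦ AA  (constrained at step 1)

A->CD, B->D, C->CB, D->AA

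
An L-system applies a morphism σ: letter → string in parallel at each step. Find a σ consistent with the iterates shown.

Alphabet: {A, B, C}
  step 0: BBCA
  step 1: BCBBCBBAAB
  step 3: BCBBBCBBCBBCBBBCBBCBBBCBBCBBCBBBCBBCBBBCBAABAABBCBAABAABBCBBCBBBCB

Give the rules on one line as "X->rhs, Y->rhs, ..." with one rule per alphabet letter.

A->AAB, B->BCB, C->B

  step 0 ⇒ step 1: BBCA ⇒ BCB·BCB·B·AAB
    A ↦ AAB
    B ↦ BCB
    C ↦ B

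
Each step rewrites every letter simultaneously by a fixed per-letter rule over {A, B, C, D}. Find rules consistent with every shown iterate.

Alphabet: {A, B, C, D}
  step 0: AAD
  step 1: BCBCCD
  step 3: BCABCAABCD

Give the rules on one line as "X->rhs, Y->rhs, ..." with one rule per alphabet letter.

A->BC, B->A, C->B, D->CD

  step 0 ⇒ step 1: AAD ⇒ BC·BC·CD
    A ↦ BC
    D ↦ CD
    B ↦ A  (constrained at step 1)
    C ↦ B  (constrained at step 1)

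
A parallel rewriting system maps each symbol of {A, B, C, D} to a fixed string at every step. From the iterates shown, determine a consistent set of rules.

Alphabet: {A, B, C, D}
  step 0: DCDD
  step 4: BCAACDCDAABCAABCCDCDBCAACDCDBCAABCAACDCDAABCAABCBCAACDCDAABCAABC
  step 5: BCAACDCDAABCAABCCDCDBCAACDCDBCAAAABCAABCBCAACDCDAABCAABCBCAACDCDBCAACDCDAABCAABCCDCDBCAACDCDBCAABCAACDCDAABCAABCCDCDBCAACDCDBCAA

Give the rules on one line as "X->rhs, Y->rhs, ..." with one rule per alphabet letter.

A->CD, B->BC, C->AA, D->BC

  step 4 ⇒ step 5: BCAACDCDAABCAABCCDCDBCAACDCDBCAABCAACDCDAABCAABCBCAACDCDAABCAABC ⇒ BC·AA·CD·CD·AA·BC·AA·BC·CD·CD·BC·AA·CD·CD·BC·AA·AA·BC·AA·BC·BC·AA·CD·CD·AA·BC·AA·BC·BC·AA·CD·CD·BC·AA·CD·CD·AA·BC·AA·BC·CD·CD·BC·AA·CD·CD·BC·AA·BC·AA·CD·CD·AA·BC·AA·BC·CD·CD·BC·AA·CD·CD·BC·AA
    A ↦ CD
    B ↦ BC
    C ↦ AA
    D ↦ BC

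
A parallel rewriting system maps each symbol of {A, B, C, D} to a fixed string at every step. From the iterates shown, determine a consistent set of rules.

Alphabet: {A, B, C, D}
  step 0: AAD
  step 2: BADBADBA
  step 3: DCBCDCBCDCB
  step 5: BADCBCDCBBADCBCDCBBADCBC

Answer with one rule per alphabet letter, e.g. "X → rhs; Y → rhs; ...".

A->CB, B->D, C->BA, D->C

  step 2 ⇒ step 3: BADBADBA ⇒ D·CB·C·D·CB·C·D·CB
    A ↦ CB
    B ↦ D
    D ↦ C
    C ↦ BA  (constrained at step 3)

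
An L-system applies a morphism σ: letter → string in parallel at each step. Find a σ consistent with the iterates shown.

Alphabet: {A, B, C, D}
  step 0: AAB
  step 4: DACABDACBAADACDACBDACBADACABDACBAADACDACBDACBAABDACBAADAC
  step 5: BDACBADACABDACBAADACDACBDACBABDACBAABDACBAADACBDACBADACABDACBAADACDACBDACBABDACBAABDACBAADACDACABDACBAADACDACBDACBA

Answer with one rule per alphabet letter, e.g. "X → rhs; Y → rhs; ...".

  step 4 ⇒ step 5: DACABDACBAADACDACBDACBADACABDACBAADACDACBDACBAABDACBAADAC ⇒ B·DAC·BA·DAC·A·B·DAC·BA·A·DAC·DAC·B·DAC·BA·B·DAC·BA·A·B·DAC·BA·A·DAC·B·DAC·BA·DAC·A·B·DAC·BA·A·DAC·DAC·B·DAC·BA·B·DAC·BA·A·B·DAC·BA·A·DAC·DAC·A·B·DAC·BA·A·DAC·DAC·B·DAC·BA
    A ↦ DAC
    B ↦ A
    C ↦ BA
    D ↦ B

A->DAC, B->A, C->BA, D->B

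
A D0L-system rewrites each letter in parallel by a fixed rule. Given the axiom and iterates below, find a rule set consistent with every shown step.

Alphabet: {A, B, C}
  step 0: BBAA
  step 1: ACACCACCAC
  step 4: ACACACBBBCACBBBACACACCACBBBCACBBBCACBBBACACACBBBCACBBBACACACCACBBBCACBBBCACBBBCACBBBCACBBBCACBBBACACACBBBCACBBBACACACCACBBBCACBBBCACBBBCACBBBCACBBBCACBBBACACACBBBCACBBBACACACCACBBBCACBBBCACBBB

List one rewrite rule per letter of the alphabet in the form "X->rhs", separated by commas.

  step 0 ⇒ step 1: BBAA ⇒ AC·AC·CAC·CAC
    A ↦ CAC
    B ↦ AC
    C ↦ BBB  (constrained at step 1)

A->CAC, B->AC, C->BBB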